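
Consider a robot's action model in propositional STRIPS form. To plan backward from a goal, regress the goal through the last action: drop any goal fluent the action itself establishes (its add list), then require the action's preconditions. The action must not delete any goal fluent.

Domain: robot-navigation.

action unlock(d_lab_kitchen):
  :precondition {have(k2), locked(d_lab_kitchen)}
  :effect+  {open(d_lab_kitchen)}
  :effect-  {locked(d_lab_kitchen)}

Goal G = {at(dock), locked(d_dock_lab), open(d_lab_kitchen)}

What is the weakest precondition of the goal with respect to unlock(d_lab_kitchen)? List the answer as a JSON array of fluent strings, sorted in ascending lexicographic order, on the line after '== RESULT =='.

Compute (G \ add) ∪ pre:
  G ∩ del = {}  (empty — regression defined)
  G \ add = {at(dock), locked(d_dock_lab), open(d_lab_kitchen)} \ {open(d_lab_kitchen)} = {at(dock), locked(d_dock_lab)}
  ∪ pre   = {at(dock), locked(d_dock_lab)} ∪ {have(k2), locked(d_lab_kitchen)}
          = {at(dock), have(k2), locked(d_dock_lab), locked(d_lab_kitchen)}

== RESULT ==
["at(dock)", "have(k2)", "locked(d_dock_lab)", "locked(d_lab_kitchen)"]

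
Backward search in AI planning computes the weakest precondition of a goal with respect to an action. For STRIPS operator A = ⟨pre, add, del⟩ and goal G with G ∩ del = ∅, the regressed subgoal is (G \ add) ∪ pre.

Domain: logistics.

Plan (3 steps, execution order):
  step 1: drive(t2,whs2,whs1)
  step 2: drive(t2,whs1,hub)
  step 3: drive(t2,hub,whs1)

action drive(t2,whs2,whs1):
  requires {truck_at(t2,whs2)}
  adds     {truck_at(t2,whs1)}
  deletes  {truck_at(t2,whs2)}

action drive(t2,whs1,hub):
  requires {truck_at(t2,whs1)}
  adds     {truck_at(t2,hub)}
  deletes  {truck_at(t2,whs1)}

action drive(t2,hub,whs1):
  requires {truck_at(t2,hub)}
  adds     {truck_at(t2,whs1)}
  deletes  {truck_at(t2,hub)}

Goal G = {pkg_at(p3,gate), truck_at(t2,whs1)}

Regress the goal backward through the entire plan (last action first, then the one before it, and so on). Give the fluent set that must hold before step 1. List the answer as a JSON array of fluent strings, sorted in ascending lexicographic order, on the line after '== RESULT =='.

Regress step by step:
  through step 3 (drive(t2,hub,whs1)): drop {truck_at(t2,whs1)}, keep {pkg_at(p3,gate)}, require {truck_at(t2,hub)}
    → {pkg_at(p3,gate), truck_at(t2,hub)}
  through step 2 (drive(t2,whs1,hub)): drop {truck_at(t2,hub)}, keep {pkg_at(p3,gate)}, require {truck_at(t2,whs1)}
    → {pkg_at(p3,gate), truck_at(t2,whs1)}
  through step 1 (drive(t2,whs2,whs1)): drop {truck_at(t2,whs1)}, keep {pkg_at(p3,gate)}, require {truck_at(t2,whs2)}
    → {pkg_at(p3,gate), truck_at(t2,whs2)}

== RESULT ==
["pkg_at(p3,gate)", "truck_at(t2,whs2)"]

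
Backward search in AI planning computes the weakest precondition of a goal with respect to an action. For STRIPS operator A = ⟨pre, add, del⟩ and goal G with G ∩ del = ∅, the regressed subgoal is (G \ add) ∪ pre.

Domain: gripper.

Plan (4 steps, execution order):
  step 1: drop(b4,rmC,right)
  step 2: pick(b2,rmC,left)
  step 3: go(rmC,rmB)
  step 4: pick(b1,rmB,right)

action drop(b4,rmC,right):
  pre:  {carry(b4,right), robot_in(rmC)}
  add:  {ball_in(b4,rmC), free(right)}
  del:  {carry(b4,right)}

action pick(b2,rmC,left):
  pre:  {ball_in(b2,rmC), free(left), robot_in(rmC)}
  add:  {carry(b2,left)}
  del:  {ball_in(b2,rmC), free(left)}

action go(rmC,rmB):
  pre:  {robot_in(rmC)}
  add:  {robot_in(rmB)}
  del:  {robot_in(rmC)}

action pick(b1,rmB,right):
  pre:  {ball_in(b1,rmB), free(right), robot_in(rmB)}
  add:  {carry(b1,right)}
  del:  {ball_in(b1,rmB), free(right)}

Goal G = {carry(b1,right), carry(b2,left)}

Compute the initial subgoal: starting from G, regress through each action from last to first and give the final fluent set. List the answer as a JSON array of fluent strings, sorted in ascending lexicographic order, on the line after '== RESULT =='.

Regress step by step:
  through step 4 (pick(b1,rmB,right)): drop {carry(b1,right)}, keep {carry(b2,left)}, require {ball_in(b1,rmB), free(right), robot_in(rmB)}
    → {ball_in(b1,rmB), carry(b2,left), free(right), robot_in(rmB)}
  through step 3 (go(rmC,rmB)): drop {robot_in(rmB)}, keep {ball_in(b1,rmB), carry(b2,left), free(right)}, require {robot_in(rmC)}
    → {ball_in(b1,rmB), carry(b2,left), free(right), robot_in(rmC)}
  through step 2 (pick(b2,rmC,left)): drop {carry(b2,left)}, keep {ball_in(b1,rmB), free(right), robot_in(rmC)}, require {ball_in(b2,rmC), free(left), robot_in(rmC)}
    → {ball_in(b1,rmB), ball_in(b2,rmC), free(left), free(right), robot_in(rmC)}
  through step 1 (drop(b4,rmC,right)): drop {free(right)}, keep {ball_in(b1,rmB), ball_in(b2,rmC), free(left), robot_in(rmC)}, require {carry(b4,right), robot_in(rmC)}
    → {ball_in(b1,rmB), ball_in(b2,rmC), carry(b4,right), free(left), robot_in(rmC)}

== RESULT ==
["ball_in(b1,rmB)", "ball_in(b2,rmC)", "carry(b4,right)", "free(left)", "robot_in(rmC)"]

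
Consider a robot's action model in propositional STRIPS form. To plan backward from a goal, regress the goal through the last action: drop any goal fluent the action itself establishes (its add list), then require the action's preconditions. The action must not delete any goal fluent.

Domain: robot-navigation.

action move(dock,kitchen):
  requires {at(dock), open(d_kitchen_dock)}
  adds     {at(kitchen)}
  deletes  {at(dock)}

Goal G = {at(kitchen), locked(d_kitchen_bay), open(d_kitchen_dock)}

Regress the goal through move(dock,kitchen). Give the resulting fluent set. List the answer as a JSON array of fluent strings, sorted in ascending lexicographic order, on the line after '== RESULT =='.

Compute (G \ add) ∪ pre:
  G ∩ del = {}  (empty — regression defined)
  G \ add = {at(kitchen), locked(d_kitchen_bay), open(d_kitchen_dock)} \ {at(kitchen)} = {locked(d_kitchen_bay), open(d_kitchen_dock)}
  ∪ pre   = {locked(d_kitchen_bay), open(d_kitchen_dock)} ∪ {at(dock), open(d_kitchen_dock)}
          = {at(dock), locked(d_kitchen_bay), open(d_kitchen_dock)}

== RESULT ==
["at(dock)", "locked(d_kitchen_bay)", "open(d_kitchen_dock)"]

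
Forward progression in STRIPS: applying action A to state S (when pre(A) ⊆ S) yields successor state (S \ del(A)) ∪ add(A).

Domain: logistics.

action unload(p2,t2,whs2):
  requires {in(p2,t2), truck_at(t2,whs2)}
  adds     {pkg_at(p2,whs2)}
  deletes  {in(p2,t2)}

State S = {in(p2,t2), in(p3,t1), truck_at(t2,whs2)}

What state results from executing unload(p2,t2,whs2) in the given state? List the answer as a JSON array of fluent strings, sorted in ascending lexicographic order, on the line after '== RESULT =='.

Compute (S \ del) ∪ add:
  pre ⊆ S: {in(p2,t2), truck_at(t2,whs2)} ⊆ S  — applicable
  S \ del = {in(p3,t1), truck_at(t2,whs2)}
  ∪ add   = {in(p3,t1), pkg_at(p2,whs2), truck_at(t2,whs2)}

== RESULT ==
["in(p3,t1)", "pkg_at(p2,whs2)", "truck_at(t2,whs2)"]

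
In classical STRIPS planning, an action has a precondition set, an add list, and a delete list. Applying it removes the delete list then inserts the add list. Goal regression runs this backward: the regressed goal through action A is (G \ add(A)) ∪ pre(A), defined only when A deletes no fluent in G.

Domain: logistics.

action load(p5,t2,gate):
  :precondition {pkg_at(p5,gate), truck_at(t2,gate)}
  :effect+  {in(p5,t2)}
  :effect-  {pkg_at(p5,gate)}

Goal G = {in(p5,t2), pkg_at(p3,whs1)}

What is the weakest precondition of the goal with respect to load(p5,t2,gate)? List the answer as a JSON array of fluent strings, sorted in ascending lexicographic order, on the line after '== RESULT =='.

Regress:
  G ∩ del = {}  (empty — regression defined)
  G \ add = {in(p5,t2), pkg_at(p3,whs1)} \ {in(p5,t2)} = {pkg_at(p3,whs1)}
  ∪ pre   = {pkg_at(p3,whs1)} ∪ {pkg_at(p5,gate), truck_at(t2,gate)}
          = {pkg_at(p3,whs1), pkg_at(p5,gate), truck_at(t2,gate)}

== RESULT ==
["pkg_at(p3,whs1)", "pkg_at(p5,gate)", "truck_at(t2,gate)"]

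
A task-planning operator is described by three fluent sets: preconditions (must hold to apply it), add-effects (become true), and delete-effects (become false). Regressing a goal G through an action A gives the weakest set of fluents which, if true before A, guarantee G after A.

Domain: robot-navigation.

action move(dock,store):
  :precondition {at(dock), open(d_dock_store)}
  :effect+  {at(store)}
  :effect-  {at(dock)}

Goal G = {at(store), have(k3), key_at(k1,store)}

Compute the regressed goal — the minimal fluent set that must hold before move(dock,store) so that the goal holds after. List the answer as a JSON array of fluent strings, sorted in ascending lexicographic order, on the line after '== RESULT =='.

Compute (G \ add) ∪ pre:
  G ∩ del = {}  (empty — regression defined)
  G \ add = {at(store), have(k3), key_at(k1,store)} \ {at(store)} = {have(k3), key_at(k1,store)}
  ∪ pre   = {have(k3), key_at(k1,store)} ∪ {at(dock), open(d_dock_store)}
          = {at(dock), have(k3), key_at(k1,store), open(d_dock_store)}

== RESULT ==
["at(dock)", "have(k3)", "key_at(k1,store)", "open(d_dock_store)"]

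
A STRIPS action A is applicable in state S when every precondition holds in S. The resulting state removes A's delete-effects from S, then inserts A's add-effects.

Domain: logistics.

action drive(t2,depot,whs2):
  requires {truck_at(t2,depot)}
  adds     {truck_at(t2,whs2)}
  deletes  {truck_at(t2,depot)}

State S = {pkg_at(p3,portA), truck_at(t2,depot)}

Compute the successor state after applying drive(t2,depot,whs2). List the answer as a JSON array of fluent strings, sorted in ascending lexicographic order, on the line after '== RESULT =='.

Progress:
  pre ⊆ S: {truck_at(t2,depot)} ⊆ S  — applicable
  S \ del = {pkg_at(p3,portA)}
  ∪ add   = {pkg_at(p3,portA), truck_at(t2,whs2)}

== RESULT ==
["pkg_at(p3,portA)", "truck_at(t2,whs2)"]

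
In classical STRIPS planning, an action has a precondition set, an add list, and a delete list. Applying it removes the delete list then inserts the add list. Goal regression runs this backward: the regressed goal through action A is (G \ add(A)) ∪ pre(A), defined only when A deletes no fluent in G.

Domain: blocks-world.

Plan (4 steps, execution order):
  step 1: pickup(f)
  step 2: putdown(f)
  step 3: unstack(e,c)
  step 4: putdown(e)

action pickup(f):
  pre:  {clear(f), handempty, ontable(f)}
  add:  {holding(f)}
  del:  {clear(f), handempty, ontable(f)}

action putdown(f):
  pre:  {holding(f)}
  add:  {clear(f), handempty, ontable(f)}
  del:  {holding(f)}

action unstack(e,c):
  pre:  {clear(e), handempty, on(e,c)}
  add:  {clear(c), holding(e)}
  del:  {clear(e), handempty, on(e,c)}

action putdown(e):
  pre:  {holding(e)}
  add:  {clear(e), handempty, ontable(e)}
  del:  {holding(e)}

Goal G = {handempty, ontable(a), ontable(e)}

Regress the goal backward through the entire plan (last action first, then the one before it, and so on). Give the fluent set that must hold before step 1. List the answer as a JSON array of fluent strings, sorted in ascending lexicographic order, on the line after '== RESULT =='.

Regress step by step:
  through step 4 (putdown(e)): drop {handempty, ontable(e)}, keep {ontable(a)}, require {holding(e)}
    → {holding(e), ontable(a)}
  through step 3 (unstack(e,c)): drop {holding(e)}, keep {ontable(a)}, require {clear(e), handempty, on(e,c)}
    → {clear(e), handempty, on(e,c), ontable(a)}
  through step 2 (putdown(f)): drop {handempty}, keep {clear(e), on(e,c), ontable(a)}, require {holding(f)}
    → {clear(e), holding(f), on(e,c), ontable(a)}
  through step 1 (pickup(f)): drop {holding(f)}, keep {clear(e), on(e,c), ontable(a)}, require {clear(f), handempty, ontable(f)}
    → {clear(e), clear(f), handempty, on(e,c), ontable(a), ontable(f)}

== RESULT ==
["clear(e)", "clear(f)", "handempty", "on(e,c)", "ontable(a)", "ontable(f)"]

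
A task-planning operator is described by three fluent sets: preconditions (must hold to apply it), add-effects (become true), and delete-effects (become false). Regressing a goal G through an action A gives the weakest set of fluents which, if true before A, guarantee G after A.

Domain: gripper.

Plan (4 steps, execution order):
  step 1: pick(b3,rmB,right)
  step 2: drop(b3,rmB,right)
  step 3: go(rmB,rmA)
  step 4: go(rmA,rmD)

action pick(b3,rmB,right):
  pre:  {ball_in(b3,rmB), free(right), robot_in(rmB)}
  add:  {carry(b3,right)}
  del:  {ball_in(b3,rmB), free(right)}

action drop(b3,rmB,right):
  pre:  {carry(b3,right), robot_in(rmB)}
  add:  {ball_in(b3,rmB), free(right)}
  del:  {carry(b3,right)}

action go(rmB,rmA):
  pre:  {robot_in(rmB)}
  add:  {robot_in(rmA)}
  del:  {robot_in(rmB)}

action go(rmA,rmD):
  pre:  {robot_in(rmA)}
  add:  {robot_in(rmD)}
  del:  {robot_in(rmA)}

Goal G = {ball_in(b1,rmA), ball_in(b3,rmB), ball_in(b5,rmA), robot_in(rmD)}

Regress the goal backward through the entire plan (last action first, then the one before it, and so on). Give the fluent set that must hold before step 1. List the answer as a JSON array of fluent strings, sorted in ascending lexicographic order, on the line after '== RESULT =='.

Regress step by step:
  through step 4 (go(rmA,rmD)): drop {robot_in(rmD)}, keep {ball_in(b1,rmA), ball_in(b3,rmB), ball_in(b5,rmA)}, require {robot_in(rmA)}
    → {ball_in(b1,rmA), ball_in(b3,rmB), ball_in(b5,rmA), robot_in(rmA)}
  through step 3 (go(rmB,rmA)): drop {robot_in(rmA)}, keep {ball_in(b1,rmA), ball_in(b3,rmB), ball_in(b5,rmA)}, require {robot_in(rmB)}
    → {ball_in(b1,rmA), ball_in(b3,rmB), ball_in(b5,rmA), robot_in(rmB)}
  through step 2 (drop(b3,rmB,right)): drop {ball_in(b3,rmB)}, keep {ball_in(b1,rmA), ball_in(b5,rmA), robot_in(rmB)}, require {carry(b3,right), robot_in(rmB)}
    → {ball_in(b1,rmA), ball_in(b5,rmA), carry(b3,right), robot_in(rmB)}
  through step 1 (pick(b3,rmB,right)): drop {carry(b3,right)}, keep {ball_in(b1,rmA), ball_in(b5,rmA), robot_in(rmB)}, require {ball_in(b3,rmB), free(right), robot_in(rmB)}
    → {ball_in(b1,rmA), ball_in(b3,rmB), ball_in(b5,rmA), free(right), robot_in(rmB)}

== RESULT ==
["ball_in(b1,rmA)", "ball_in(b3,rmB)", "ball_in(b5,rmA)", "free(right)", "robot_in(rmB)"]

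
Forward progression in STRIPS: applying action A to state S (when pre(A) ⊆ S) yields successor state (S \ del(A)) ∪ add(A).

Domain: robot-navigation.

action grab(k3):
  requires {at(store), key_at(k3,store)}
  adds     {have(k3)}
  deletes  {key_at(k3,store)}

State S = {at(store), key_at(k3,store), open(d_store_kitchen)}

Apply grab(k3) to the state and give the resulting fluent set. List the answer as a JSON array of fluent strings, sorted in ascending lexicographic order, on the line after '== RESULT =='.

Compute (S \ del) ∪ add:
  pre ⊆ S: {at(store), key_at(k3,store)} ⊆ S  — applicable
  S \ del = {at(store), open(d_store_kitchen)}
  ∪ add   = {at(store), have(k3), open(d_store_kitchen)}

== RESULT ==
["at(store)", "have(k3)", "open(d_store_kitchen)"]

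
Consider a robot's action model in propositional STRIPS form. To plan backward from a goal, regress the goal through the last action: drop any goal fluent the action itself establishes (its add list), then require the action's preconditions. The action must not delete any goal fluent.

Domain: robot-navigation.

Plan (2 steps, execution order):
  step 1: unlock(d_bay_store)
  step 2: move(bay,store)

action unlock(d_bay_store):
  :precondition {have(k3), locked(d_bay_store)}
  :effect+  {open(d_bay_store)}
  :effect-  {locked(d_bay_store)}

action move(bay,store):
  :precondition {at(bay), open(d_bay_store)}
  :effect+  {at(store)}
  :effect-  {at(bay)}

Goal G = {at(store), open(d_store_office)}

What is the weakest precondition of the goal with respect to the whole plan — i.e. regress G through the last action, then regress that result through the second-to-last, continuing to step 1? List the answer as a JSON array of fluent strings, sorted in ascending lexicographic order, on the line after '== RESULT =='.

Regress step by step:
  through step 2 (move(bay,store)): drop {at(store)}, keep {open(d_store_office)}, require {at(bay), open(d_bay_store)}
    → {at(bay), open(d_bay_store), open(d_store_office)}
  through step 1 (unlock(d_bay_store)): drop {open(d_bay_store)}, keep {at(bay), open(d_store_office)}, require {have(k3), locked(d_bay_store)}
    → {at(bay), have(k3), locked(d_bay_store), open(d_store_office)}

== RESULT ==
["at(bay)", "have(k3)", "locked(d_bay_store)", "open(d_store_office)"]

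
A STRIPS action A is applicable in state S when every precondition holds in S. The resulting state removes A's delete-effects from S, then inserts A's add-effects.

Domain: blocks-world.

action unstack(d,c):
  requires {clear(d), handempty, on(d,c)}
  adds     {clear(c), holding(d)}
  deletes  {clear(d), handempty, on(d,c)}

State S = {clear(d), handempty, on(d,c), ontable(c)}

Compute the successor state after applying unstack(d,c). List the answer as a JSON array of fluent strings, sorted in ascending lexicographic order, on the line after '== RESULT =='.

Progress:
  pre ⊆ S: {clear(d), handempty, on(d,c)} ⊆ S  — applicable
  S \ del = {ontable(c)}
  ∪ add   = {clear(c), holding(d), ontable(c)}

== RESULT ==
["clear(c)", "holding(d)", "ontable(c)"]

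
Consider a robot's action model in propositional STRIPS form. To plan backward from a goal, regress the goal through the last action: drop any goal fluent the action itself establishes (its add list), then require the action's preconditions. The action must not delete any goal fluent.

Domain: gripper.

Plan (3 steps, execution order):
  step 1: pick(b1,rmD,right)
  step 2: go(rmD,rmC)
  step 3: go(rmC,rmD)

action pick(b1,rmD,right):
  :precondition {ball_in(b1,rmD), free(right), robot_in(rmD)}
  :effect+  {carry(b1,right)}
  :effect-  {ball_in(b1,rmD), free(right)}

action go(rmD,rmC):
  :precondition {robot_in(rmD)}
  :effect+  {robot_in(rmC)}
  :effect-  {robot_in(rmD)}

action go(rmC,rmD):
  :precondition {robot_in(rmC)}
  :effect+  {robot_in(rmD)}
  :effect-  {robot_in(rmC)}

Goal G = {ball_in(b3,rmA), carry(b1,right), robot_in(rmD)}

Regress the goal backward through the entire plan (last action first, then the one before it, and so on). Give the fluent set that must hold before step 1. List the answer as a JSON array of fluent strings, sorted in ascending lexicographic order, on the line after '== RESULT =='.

Regress step by step:
  through step 3 (go(rmC,rmD)): drop {robot_in(rmD)}, keep {ball_in(b3,rmA), carry(b1,right)}, require {robot_in(rmC)}
    → {ball_in(b3,rmA), carry(b1,right), robot_in(rmC)}
  through step 2 (go(rmD,rmC)): drop {robot_in(rmC)}, keep {ball_in(b3,rmA), carry(b1,right)}, require {robot_in(rmD)}
    → {ball_in(b3,rmA), carry(b1,right), robot_in(rmD)}
  through step 1 (pick(b1,rmD,right)): drop {carry(b1,right)}, keep {ball_in(b3,rmA), robot_in(rmD)}, require {ball_in(b1,rmD), free(right), robot_in(rmD)}
    → {ball_in(b1,rmD), ball_in(b3,rmA), free(right), robot_in(rmD)}

== RESULT ==
["ball_in(b1,rmD)", "ball_in(b3,rmA)", "free(right)", "robot_in(rmD)"]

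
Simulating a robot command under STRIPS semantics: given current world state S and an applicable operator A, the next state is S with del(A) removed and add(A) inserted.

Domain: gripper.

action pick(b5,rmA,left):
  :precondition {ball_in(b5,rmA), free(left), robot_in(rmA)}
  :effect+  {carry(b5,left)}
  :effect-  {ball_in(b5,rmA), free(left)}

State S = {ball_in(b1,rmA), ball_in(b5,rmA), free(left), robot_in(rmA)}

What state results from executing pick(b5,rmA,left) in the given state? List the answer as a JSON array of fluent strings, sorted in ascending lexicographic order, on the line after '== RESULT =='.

Compute (S \ del) ∪ add:
  pre ⊆ S: {ball_in(b5,rmA), free(left), robot_in(rmA)} ⊆ S  — applicable
  S \ del = {ball_in(b1,rmA), robot_in(rmA)}
  ∪ add   = {ball_in(b1,rmA), carry(b5,left), robot_in(rmA)}

== RESULT ==
["ball_in(b1,rmA)", "carry(b5,left)", "robot_in(rmA)"]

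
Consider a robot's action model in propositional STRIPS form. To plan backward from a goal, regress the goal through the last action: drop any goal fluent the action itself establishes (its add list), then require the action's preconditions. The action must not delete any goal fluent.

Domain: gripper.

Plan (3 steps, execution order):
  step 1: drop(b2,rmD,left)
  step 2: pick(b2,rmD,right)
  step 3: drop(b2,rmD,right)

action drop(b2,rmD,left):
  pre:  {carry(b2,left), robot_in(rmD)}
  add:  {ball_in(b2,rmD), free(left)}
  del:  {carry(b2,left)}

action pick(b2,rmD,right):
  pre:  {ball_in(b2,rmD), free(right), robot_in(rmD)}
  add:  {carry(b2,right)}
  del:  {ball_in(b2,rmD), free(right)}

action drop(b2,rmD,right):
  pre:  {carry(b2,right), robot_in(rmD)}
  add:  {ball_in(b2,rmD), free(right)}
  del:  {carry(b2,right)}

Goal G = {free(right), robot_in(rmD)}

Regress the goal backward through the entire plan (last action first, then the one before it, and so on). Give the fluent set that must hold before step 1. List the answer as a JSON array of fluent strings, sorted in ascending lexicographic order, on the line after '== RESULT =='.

Work backward from the goal:
  through step 3 (drop(b2,rmD,right)): drop {free(right)}, keep {robot_in(rmD)}, require {carry(b2,right), robot_in(rmD)}
    → {carry(b2,right), robot_in(rmD)}
  through step 2 (pick(b2,rmD,right)): drop {carry(b2,right)}, keep {robot_in(rmD)}, require {ball_in(b2,rmD), free(right), robot_in(rmD)}
    → {ball_in(b2,rmD), free(right), robot_in(rmD)}
  through step 1 (drop(b2,rmD,left)): drop {ball_in(b2,rmD)}, keep {free(right), robot_in(rmD)}, require {carry(b2,left), robot_in(rmD)}
    → {carry(b2,left), free(right), robot_in(rmD)}

== RESULT ==
["carry(b2,left)", "free(right)", "robot_in(rmD)"]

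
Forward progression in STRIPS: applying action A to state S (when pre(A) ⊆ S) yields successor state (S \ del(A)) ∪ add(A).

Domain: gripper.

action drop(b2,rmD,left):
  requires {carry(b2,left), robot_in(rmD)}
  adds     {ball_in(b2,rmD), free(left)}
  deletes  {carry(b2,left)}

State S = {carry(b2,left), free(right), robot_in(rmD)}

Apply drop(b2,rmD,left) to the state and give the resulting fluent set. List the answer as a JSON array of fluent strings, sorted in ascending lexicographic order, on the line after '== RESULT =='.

Compute (S \ del) ∪ add:
  pre ⊆ S: {carry(b2,left), robot_in(rmD)} ⊆ S  — applicable
  S \ del = {free(right), robot_in(rmD)}
  ∪ add   = {ball_in(b2,rmD), free(left), free(right), robot_in(rmD)}

== RESULT ==
["ball_in(b2,rmD)", "free(left)", "free(right)", "robot_in(rmD)"]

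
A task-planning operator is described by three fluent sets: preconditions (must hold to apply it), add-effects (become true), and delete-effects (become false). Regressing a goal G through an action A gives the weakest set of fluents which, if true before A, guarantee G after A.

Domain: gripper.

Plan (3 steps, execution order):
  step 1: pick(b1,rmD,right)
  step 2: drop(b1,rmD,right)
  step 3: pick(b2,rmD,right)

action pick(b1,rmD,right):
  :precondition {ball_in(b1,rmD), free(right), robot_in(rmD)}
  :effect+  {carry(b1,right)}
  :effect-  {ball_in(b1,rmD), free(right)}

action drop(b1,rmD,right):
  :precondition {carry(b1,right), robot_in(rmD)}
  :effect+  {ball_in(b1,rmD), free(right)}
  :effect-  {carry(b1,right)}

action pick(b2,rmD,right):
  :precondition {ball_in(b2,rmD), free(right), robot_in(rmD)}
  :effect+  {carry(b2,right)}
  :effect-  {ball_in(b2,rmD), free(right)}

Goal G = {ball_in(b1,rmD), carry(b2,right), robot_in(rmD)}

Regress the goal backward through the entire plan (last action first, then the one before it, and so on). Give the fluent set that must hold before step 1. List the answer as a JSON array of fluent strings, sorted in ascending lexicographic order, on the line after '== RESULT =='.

Work backward from the goal:
  through step 3 (pick(b2,rmD,right)): drop {carry(b2,right)}, keep {ball_in(b1,rmD), robot_in(rmD)}, require {ball_in(b2,rmD), free(right), robot_in(rmD)}
    → {ball_in(b1,rmD), ball_in(b2,rmD), free(right), robot_in(rmD)}
  through step 2 (drop(b1,rmD,right)): drop {ball_in(b1,rmD), free(right)}, keep {ball_in(b2,rmD), robot_in(rmD)}, require {carry(b1,right), robot_in(rmD)}
    → {ball_in(b2,rmD), carry(b1,right), robot_in(rmD)}
  through step 1 (pick(b1,rmD,right)): drop {carry(b1,right)}, keep {ball_in(b2,rmD), robot_in(rmD)}, require {ball_in(b1,rmD), free(right), robot_in(rmD)}
    → {ball_in(b1,rmD), ball_in(b2,rmD), free(right), robot_in(rmD)}

== RESULT ==
["ball_in(b1,rmD)", "ball_in(b2,rmD)", "free(right)", "robot_in(rmD)"]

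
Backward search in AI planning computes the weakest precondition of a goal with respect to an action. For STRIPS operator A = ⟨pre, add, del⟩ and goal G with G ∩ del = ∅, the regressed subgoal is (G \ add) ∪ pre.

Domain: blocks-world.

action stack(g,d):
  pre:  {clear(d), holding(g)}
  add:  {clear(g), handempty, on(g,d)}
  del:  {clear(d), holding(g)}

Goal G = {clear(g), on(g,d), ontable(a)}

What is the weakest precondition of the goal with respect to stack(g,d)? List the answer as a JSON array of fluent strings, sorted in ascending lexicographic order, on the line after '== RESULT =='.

Compute (G \ add) ∪ pre:
  G ∩ del = {}  (empty — regression defined)
  G \ add = {clear(g), on(g,d), ontable(a)} \ {clear(g), handempty, on(g,d)} = {ontable(a)}
  ∪ pre   = {ontable(a)} ∪ {clear(d), holding(g)}
          = {clear(d), holding(g), ontable(a)}

== RESULT ==
["clear(d)", "holding(g)", "ontable(a)"]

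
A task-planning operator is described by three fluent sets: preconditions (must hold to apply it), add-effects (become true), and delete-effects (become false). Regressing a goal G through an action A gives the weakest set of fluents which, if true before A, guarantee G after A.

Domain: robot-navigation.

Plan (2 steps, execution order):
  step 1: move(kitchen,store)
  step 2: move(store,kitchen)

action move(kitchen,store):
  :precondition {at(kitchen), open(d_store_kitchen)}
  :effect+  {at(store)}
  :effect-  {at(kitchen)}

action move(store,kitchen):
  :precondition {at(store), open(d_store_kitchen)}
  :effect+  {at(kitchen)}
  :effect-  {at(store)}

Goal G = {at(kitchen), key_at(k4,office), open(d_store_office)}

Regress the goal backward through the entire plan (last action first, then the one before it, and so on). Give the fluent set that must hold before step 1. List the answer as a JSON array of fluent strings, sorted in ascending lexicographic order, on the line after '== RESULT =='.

Regress step by step:
  through step 2 (move(store,kitchen)): drop {at(kitchen)}, keep {key_at(k4,office), open(d_store_office)}, require {at(store), open(d_store_kitchen)}
    → {at(store), key_at(k4,office), open(d_store_kitchen), open(d_store_office)}
  through step 1 (move(kitchen,store)): drop {at(store)}, keep {key_at(k4,office), open(d_store_kitchen), open(d_store_office)}, require {at(kitchen), open(d_store_kitchen)}
    → {at(kitchen), key_at(k4,office), open(d_store_kitchen), open(d_store_office)}

== RESULT ==
["at(kitchen)", "key_at(k4,office)", "open(d_store_kitchen)", "open(d_store_office)"]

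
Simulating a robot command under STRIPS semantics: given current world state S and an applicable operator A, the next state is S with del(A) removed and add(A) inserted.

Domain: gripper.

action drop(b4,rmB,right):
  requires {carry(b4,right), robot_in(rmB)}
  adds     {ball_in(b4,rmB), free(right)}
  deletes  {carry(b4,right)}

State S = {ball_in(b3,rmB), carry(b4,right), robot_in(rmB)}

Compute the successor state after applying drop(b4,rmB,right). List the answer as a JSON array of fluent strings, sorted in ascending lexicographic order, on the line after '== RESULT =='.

Progress:
  pre ⊆ S: {carry(b4,right), robot_in(rmB)} ⊆ S  — applicable
  S \ del = {ball_in(b3,rmB), robot_in(rmB)}
  ∪ add   = {ball_in(b3,rmB), ball_in(b4,rmB), free(right), robot_in(rmB)}

== RESULT ==
["ball_in(b3,rmB)", "ball_in(b4,rmB)", "free(right)", "robot_in(rmB)"]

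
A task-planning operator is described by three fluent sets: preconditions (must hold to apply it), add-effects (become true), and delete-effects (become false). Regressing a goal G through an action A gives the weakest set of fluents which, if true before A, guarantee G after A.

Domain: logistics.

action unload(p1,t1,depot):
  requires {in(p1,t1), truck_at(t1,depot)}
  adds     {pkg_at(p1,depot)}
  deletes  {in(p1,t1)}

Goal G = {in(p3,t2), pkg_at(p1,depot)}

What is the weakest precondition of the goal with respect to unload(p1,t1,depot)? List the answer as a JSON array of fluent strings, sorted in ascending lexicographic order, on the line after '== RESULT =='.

Compute (G \ add) ∪ pre:
  G ∩ del = {}  (empty — regression defined)
  G \ add = {in(p3,t2), pkg_at(p1,depot)} \ {pkg_at(p1,depot)} = {in(p3,t2)}
  ∪ pre   = {in(p3,t2)} ∪ {in(p1,t1), truck_at(t1,depot)}
          = {in(p1,t1), in(p3,t2), truck_at(t1,depot)}

== RESULT ==
["in(p1,t1)", "in(p3,t2)", "truck_at(t1,depot)"]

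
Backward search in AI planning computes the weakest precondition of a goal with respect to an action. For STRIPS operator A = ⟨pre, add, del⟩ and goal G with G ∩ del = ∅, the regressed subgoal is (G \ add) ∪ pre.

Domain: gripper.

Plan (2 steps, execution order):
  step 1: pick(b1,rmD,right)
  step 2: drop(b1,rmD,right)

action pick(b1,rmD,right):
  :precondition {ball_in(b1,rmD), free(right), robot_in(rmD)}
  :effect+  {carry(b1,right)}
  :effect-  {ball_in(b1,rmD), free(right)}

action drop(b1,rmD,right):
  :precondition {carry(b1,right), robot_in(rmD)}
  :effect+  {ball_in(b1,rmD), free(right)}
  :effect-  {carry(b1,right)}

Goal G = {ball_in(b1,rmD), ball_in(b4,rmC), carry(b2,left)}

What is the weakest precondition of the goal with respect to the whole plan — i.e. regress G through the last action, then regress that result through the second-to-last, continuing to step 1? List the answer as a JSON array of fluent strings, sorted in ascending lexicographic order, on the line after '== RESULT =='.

Work backward from the goal:
  through step 2 (drop(b1,rmD,right)): drop {ball_in(b1,rmD)}, keep {ball_in(b4,rmC), carry(b2,left)}, require {carry(b1,right), robot_in(rmD)}
    → {ball_in(b4,rmC), carry(b1,right), carry(b2,left), robot_in(rmD)}
  through step 1 (pick(b1,rmD,right)): drop {carry(b1,right)}, keep {ball_in(b4,rmC), carry(b2,left), robot_in(rmD)}, require {ball_in(b1,rmD), free(right), robot_in(rmD)}
    → {ball_in(b1,rmD), ball_in(b4,rmC), carry(b2,left), free(right), robot_in(rmD)}

== RESULT ==
["ball_in(b1,rmD)", "ball_in(b4,rmC)", "carry(b2,left)", "free(right)", "robot_in(rmD)"]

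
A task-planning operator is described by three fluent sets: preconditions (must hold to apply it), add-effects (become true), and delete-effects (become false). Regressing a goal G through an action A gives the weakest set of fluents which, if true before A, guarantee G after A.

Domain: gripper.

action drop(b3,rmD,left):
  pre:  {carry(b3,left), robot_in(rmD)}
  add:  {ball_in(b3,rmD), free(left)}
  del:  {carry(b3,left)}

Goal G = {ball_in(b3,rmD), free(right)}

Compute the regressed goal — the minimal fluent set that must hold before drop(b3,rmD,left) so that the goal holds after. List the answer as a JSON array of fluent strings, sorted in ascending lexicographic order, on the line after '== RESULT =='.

Compute (G \ add) ∪ pre:
  G ∩ del = {}  (empty — regression defined)
  G \ add = {ball_in(b3,rmD), free(right)} \ {ball_in(b3,rmD), free(left)} = {free(right)}
  ∪ pre   = {free(right)} ∪ {carry(b3,left), robot_in(rmD)}
          = {carry(b3,left), free(right), robot_in(rmD)}

== RESULT ==
["carry(b3,left)", "free(right)", "robot_in(rmD)"]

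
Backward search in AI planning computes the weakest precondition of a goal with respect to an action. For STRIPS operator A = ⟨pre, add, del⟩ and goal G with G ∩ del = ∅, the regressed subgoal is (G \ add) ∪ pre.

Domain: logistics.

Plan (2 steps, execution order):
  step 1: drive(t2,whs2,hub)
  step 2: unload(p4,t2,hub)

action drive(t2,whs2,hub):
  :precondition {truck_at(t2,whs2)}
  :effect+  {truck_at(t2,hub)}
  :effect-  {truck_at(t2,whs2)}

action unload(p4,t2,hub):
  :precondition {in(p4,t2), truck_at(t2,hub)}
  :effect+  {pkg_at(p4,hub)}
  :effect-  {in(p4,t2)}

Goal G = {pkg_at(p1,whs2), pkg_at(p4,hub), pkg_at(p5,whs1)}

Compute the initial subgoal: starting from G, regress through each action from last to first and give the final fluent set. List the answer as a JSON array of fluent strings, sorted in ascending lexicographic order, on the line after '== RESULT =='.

Work backward from the goal:
  through step 2 (unload(p4,t2,hub)): drop {pkg_at(p4,hub)}, keep {pkg_at(p1,whs2), pkg_at(p5,whs1)}, require {in(p4,t2), truck_at(t2,hub)}
    → {in(p4,t2), pkg_at(p1,whs2), pkg_at(p5,whs1), truck_at(t2,hub)}
  through step 1 (drive(t2,whs2,hub)): drop {truck_at(t2,hub)}, keep {in(p4,t2), pkg_at(p1,whs2), pkg_at(p5,whs1)}, require {truck_at(t2,whs2)}
    → {in(p4,t2), pkg_at(p1,whs2), pkg_at(p5,whs1), truck_at(t2,whs2)}

== RESULT ==
["in(p4,t2)", "pkg_at(p1,whs2)", "pkg_at(p5,whs1)", "truck_at(t2,whs2)"]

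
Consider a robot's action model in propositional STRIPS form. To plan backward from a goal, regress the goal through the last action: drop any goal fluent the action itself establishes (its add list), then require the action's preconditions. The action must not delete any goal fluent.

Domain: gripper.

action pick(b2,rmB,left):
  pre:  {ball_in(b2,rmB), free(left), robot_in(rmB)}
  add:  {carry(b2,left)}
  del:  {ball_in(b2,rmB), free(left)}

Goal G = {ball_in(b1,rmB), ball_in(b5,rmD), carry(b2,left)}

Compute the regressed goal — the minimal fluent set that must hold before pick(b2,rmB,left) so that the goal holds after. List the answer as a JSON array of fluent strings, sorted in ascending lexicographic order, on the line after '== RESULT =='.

Compute (G \ add) ∪ pre:
  G ∩ del = {}  (empty — regression defined)
  G \ add = {ball_in(b1,rmB), ball_in(b5,rmD), carry(b2,left)} \ {carry(b2,left)} = {ball_in(b1,rmB), ball_in(b5,rmD)}
  ∪ pre   = {ball_in(b1,rmB), ball_in(b5,rmD)} ∪ {ball_in(b2,rmB), free(left), robot_in(rmB)}
          = {ball_in(b1,rmB), ball_in(b2,rmB), ball_in(b5,rmD), free(left), robot_in(rmB)}

== RESULT ==
["ball_in(b1,rmB)", "ball_in(b2,rmB)", "ball_in(b5,rmD)", "free(left)", "robot_in(rmB)"]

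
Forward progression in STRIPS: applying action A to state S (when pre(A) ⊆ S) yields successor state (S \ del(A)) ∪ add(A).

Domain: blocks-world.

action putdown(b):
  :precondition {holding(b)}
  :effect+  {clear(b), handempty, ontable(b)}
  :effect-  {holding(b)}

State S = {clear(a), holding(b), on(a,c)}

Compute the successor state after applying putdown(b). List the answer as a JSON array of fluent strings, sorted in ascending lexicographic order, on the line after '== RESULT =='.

Progress:
  pre ⊆ S: {holding(b)} ⊆ S  — applicable
  S \ del = {clear(a), on(a,c)}
  ∪ add   = {clear(a), clear(b), handempty, on(a,c), ontable(b)}

== RESULT ==
["clear(a)", "clear(b)", "handempty", "on(a,c)", "ontable(b)"]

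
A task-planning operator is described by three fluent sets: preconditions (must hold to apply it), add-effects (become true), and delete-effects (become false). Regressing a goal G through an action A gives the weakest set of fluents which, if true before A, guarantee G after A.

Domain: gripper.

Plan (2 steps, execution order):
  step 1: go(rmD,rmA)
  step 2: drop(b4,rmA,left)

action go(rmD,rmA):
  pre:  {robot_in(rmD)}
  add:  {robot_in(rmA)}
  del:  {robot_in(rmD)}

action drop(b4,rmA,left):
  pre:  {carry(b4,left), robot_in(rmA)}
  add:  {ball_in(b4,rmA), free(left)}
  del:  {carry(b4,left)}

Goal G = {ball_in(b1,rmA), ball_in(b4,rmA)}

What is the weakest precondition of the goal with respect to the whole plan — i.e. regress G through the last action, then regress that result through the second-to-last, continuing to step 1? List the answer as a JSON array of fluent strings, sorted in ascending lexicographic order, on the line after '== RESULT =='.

Regress step by step:
  through step 2 (drop(b4,rmA,left)): drop {ball_in(b4,rmA)}, keep {ball_in(b1,rmA)}, require {carry(b4,left), robot_in(rmA)}
    → {ball_in(b1,rmA), carry(b4,left), robot_in(rmA)}
  through step 1 (go(rmD,rmA)): drop {robot_in(rmA)}, keep {ball_in(b1,rmA), carry(b4,left)}, require {robot_in(rmD)}
    → {ball_in(b1,rmA), carry(b4,left), robot_in(rmD)}

== RESULT ==
["ball_in(b1,rmA)", "carry(b4,left)", "robot_in(rmD)"]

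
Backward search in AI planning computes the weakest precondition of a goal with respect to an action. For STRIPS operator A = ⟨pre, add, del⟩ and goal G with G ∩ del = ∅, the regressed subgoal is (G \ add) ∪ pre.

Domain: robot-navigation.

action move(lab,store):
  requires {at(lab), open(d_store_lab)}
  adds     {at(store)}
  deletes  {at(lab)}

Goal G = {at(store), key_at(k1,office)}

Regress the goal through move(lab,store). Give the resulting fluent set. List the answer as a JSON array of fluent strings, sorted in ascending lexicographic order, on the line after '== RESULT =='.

Compute (G \ add) ∪ pre:
  G ∩ del = {}  (empty — regression defined)
  G \ add = {at(store), key_at(k1,office)} \ {at(store)} = {key_at(k1,office)}
  ∪ pre   = {key_at(k1,office)} ∪ {at(lab), open(d_store_lab)}
          = {at(lab), key_at(k1,office), open(d_store_lab)}

== RESULT ==
["at(lab)", "key_at(k1,office)", "open(d_store_lab)"]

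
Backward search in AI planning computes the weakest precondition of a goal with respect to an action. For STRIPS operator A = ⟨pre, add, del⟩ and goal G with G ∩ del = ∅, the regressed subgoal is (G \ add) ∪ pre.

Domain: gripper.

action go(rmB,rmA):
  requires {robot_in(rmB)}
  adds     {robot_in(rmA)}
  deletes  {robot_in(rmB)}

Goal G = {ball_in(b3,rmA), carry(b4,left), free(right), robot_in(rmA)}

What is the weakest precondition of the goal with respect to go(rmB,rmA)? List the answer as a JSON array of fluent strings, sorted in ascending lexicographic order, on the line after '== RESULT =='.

Compute (G \ add) ∪ pre:
  G ∩ del = {}  (empty — regression defined)
  G \ add = {ball_in(b3,rmA), carry(b4,left), free(right), robot_in(rmA)} \ {robot_in(rmA)} = {ball_in(b3,rmA), carry(b4,left), free(right)}
  ∪ pre   = {ball_in(b3,rmA), carry(b4,left), free(right)} ∪ {robot_in(rmB)}
          = {ball_in(b3,rmA), carry(b4,left), free(right), robot_in(rmB)}

== RESULT ==
["ball_in(b3,rmA)", "carry(b4,left)", "free(right)", "robot_in(rmB)"]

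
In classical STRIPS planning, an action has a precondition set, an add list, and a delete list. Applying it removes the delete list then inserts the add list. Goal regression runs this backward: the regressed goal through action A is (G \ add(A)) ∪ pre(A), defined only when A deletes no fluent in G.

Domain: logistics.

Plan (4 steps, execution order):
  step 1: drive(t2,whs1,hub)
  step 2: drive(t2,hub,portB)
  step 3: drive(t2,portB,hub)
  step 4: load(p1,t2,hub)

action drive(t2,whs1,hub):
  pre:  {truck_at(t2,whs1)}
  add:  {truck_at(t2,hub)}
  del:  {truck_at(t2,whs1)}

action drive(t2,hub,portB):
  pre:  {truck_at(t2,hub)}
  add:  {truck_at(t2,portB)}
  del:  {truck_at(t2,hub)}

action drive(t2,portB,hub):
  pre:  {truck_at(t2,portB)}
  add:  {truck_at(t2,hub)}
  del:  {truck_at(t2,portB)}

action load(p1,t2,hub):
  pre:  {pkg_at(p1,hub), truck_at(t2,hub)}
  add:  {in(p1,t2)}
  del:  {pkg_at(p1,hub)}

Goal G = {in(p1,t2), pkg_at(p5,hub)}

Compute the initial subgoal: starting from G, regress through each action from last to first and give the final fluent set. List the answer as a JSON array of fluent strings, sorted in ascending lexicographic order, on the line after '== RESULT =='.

Regress step by step:
  through step 4 (load(p1,t2,hub)): drop {in(p1,t2)}, keep {pkg_at(p5,hub)}, require {pkg_at(p1,hub), truck_at(t2,hub)}
    → {pkg_at(p1,hub), pkg_at(p5,hub), truck_at(t2,hub)}
  through step 3 (drive(t2,portB,hub)): drop {truck_at(t2,hub)}, keep {pkg_at(p1,hub), pkg_at(p5,hub)}, require {truck_at(t2,portB)}
    → {pkg_at(p1,hub), pkg_at(p5,hub), truck_at(t2,portB)}
  through step 2 (drive(t2,hub,portB)): drop {truck_at(t2,portB)}, keep {pkg_at(p1,hub), pkg_at(p5,hub)}, require {truck_at(t2,hub)}
    → {pkg_at(p1,hub), pkg_at(p5,hub), truck_at(t2,hub)}
  through step 1 (drive(t2,whs1,hub)): drop {truck_at(t2,hub)}, keep {pkg_at(p1,hub), pkg_at(p5,hub)}, require {truck_at(t2,whs1)}
    → {pkg_at(p1,hub), pkg_at(p5,hub), truck_at(t2,whs1)}

== RESULT ==
["pkg_at(p1,hub)", "pkg_at(p5,hub)", "truck_at(t2,whs1)"]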